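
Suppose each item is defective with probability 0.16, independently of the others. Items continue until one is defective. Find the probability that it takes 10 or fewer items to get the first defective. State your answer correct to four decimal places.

0.8251

Y = number of items to the first success; geometric, p = 0.16.
P(Y ≤ 10) = 1 − (1−p)^10 = 1 − 0.174901 = 0.825099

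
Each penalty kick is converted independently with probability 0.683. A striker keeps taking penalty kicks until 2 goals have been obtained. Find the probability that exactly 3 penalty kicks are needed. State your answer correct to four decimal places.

Y = trial on which the second success occurs; negative binomial, r=2, p=0.683.
P(Y=3) = C(2,1) · p^2 · (1−p)^1
= 2 · 0.46649 · 0.317 = 0.295754

0.2958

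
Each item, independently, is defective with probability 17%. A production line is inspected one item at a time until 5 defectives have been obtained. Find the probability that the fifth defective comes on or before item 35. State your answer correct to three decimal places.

Finishing within 35 items ⇔ at least 5 successes in the first 35. With X ~ Binomial(35, 0.17), P(Y ≤ 35) = 1 − P(X ≤ 4).
  k=0: C(35,0)·0.17^0·0.83^35 = 0.00147
  k=1: C(35,1)·0.17^1·0.83^34 = 0.01055
  k=2: C(35,2)·0.17^2·0.83^33 = 0.03673
  k=3: C(35,3)·0.17^3·0.83^32 = 0.08275
  k=4: C(35,4)·0.17^4·0.83^31 = 0.13559
1 − 0.26708 = 0.73292

0.733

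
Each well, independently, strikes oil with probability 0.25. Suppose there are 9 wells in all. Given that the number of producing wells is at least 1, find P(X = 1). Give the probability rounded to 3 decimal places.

X ~ Binomial(9, 0.25). Want P(X=1 | X≥1) = P(X=1) / P(X≥1).
P(X=1) = C(9,1)·0.25^1·0.75^8 = 0.22525
P(X≥1) = 1 − 0.07508 = 0.92492
Ratio = 0.22525 / 0.92492 = 0.24354

0.244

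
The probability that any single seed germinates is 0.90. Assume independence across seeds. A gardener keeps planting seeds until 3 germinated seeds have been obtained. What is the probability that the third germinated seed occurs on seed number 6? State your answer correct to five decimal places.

0.00729

Y = trial on which the third success occurs; negative binomial, r=3, p=0.90.
P(Y=6) = C(5,2) · p^3 · (1−p)^3
= 10 · 0.729 · 0.001 = 0.0072900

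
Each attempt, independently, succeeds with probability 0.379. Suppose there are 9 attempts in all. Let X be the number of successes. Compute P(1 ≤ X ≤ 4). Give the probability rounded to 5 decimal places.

X ~ Binomial(9, 0.379); P(1 ≤ X ≤ 4) = Σ C(9,k) p^k (1−p)^(9−k) over k:
  k=1: C(9,1)·0.379^1·0.621^8 = 0.0754422
  k=2: C(9,2)·0.379^2·0.621^7 = 0.1841714
  k=3: C(9,3)·0.379^3·0.621^6 = 0.2622687
  k=4: C(9,4)·0.379^4·0.621^5 = 0.2400963
Total = 0.7619786

0.76198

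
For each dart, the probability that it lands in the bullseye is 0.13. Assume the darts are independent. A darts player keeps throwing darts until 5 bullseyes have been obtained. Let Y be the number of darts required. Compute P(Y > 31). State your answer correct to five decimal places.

Needing more than 31 darts ⇔ fewer than 5 successes in the first 31. With X ~ Binomial(31, 0.13), P(Y > 31) = P(X ≤ 4).
  k=0: C(31,0)·0.13^0·0.87^31 = 0.0133382
  k=1: C(31,1)·0.13^1·0.87^30 = 0.0617849
  k=2: C(31,2)·0.13^2·0.87^29 = 0.1384835
  k=3: C(31,3)·0.13^3·0.87^28 = 0.2000317
  k=4: C(31,4)·0.13^4·0.87^27 = 0.2092286
P(X ≤ 4) = 0.6228669

0.62287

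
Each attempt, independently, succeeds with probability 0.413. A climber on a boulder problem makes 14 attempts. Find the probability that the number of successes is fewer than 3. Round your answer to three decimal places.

0.032

X ~ Binomial(14, 0.413); P(X ≤ 2) = Σ C(14,k) p^k (1−p)^(14−k) over k:
  k=0: C(14,0)·0.413^0·0.587^14 = 0.00058
  k=1: C(14,1)·0.413^1·0.587^13 = 0.00568
  k=2: C(14,2)·0.413^2·0.587^12 = 0.02598
Total = 0.03223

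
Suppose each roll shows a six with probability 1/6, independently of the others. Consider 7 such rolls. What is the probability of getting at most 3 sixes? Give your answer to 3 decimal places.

0.982

X ~ Binomial(7, 0.166667); P(X ≤ 3) = Σ C(7,k) p^k (1−p)^(7−k) over k:
  k=0: C(7,0)·0.166667^0·0.833333^7 = 0.27908
  k=1: C(7,1)·0.166667^1·0.833333^6 = 0.39071
  k=2: C(7,2)·0.166667^2·0.833333^5 = 0.23443
  k=3: C(7,3)·0.166667^3·0.833333^4 = 0.07814
Total = 0.98237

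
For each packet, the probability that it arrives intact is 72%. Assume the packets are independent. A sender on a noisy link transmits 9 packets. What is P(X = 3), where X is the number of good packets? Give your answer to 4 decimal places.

0.0151

X ~ Binomial(n=9, p=0.72).
P(X=3) = C(9,3) · p^3 · (1−p)^6
= 84 · 0.37325 · 0.00048189 = 0.015109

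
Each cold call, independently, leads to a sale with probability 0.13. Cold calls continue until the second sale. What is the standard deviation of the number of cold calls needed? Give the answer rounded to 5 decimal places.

Y = total cold calls until the second success; negative binomial with r=2, p=0.13.
SD(Y) = √[r(1−p)/p²] = √(102.9585799) = 10.1468507

10.14685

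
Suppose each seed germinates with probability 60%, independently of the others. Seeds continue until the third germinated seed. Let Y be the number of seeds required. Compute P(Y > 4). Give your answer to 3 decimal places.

0.525

Needing more than 4 seeds ⇔ fewer than 3 successes in the first 4. With X ~ Binomial(4, 0.60), P(Y > 4) = P(X ≤ 2).
  k=0: C(4,0)·0.60^0·0.40^4 = 0.02560
  k=1: C(4,1)·0.60^1·0.40^3 = 0.15360
  k=2: C(4,2)·0.60^2·0.40^2 = 0.34560
P(X ≤ 2) = 0.52480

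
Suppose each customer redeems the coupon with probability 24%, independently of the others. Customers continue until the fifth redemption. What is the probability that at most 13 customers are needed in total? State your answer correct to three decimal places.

Finishing within 13 customers ⇔ at least 5 successes in the first 13. With X ~ Binomial(13, 0.24), P(Y ≤ 13) = 1 − P(X ≤ 4).
  k=0: C(13,0)·0.24^0·0.76^13 = 0.02822
  k=1: C(13,1)·0.24^1·0.76^12 = 0.11586
  k=2: C(13,2)·0.24^2·0.76^11 = 0.21952
  k=3: C(13,3)·0.24^3·0.76^10 = 0.25418
  k=4: C(13,4)·0.24^4·0.76^9 = 0.20067
1 − 0.81844 = 0.18156

0.182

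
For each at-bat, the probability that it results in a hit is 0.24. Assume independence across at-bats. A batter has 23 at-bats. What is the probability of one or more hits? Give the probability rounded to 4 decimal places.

0.9982

P(at least one) = 1 − P(none) = 1 − (1 − 0.24)^23
= 1 − 0.001814 = 0.998186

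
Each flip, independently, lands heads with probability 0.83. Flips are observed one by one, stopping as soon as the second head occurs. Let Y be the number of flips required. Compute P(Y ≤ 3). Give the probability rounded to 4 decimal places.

0.9231

Finishing within 3 flips ⇔ at least 2 successes in the first 3. With X ~ Binomial(3, 0.83), P(Y ≤ 3) = 1 − P(X ≤ 1).
  k=0: C(3,0)·0.83^0·0.17^3 = 0.004913
  k=1: C(3,1)·0.83^1·0.17^2 = 0.071961
1 − 0.076874 = 0.923126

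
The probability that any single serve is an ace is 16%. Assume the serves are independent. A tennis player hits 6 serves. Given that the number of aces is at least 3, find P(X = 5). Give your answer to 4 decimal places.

X ~ Binomial(6, 0.16). Want P(X=5 | X≥3) = P(X=5) / P(X≥3).
P(X=5) = C(6,5)·0.16^5·0.84^1 = 0.000528
P(X≥3) = 1 − 0.351298 − 0.401483 − 0.191183 = 0.056036
Ratio = 0.000528 / 0.056036 = 0.009431

0.0094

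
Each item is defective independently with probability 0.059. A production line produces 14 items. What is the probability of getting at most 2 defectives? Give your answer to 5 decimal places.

0.95419

X ~ Binomial(14, 0.059); P(X ≤ 2) = Σ C(14,k) p^k (1−p)^(14−k) over k:
  k=0: C(14,0)·0.059^0·0.941^14 = 0.4268298
  k=1: C(14,1)·0.059^1·0.941^13 = 0.3746667
  k=2: C(14,2)·0.059^2·0.941^12 = 0.1526936
Total = 0.9541902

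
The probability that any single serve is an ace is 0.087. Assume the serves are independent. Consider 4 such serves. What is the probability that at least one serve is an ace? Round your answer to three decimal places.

P(at least one) = 1 − P(none) = 1 − (1 − 0.087)^4
= 1 − 0.69484 = 0.30516

0.305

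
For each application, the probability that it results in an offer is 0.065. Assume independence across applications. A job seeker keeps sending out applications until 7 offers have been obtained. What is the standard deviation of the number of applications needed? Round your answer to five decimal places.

39.35877

Y = total applications until the seventh success; negative binomial with r=7, p=0.065.
SD(Y) = √[r(1−p)/p²] = √(1549.1124260) = 39.3587656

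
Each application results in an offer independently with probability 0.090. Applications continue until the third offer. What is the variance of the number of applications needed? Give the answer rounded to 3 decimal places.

Y = total applications until the third success; negative binomial with r=3, p=0.09.
Var(Y) = r(1−p)/p² = 3·0.91 / 0.09² = 337.03704

337.037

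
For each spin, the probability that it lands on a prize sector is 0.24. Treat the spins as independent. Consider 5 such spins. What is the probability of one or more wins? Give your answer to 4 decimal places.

0.7464

P(at least one) = 1 − P(none) = 1 − (1 − 0.24)^5
= 1 − 0.253553 = 0.746447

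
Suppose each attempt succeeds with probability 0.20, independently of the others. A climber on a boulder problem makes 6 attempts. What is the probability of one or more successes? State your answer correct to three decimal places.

0.738

P(at least one) = 1 − P(none) = 1 − (1 − 0.20)^6
= 1 − 0.26214 = 0.73786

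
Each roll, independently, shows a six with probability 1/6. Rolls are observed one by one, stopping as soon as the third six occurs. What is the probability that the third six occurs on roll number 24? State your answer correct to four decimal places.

0.0255

Y = trial on which the third success occurs; negative binomial, r=3, p=0.166667.
P(Y=24) = C(23,2) · p^3 · (1−p)^21
= 253 · 0.0046296 · 0.021737 = 0.025460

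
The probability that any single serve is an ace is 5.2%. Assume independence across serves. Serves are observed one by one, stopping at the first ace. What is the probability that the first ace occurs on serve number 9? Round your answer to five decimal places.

0.03392

Geometric (trials to first success), p = 0.052.
P(Y = 9) = (1−p)^8 · p = 0.65233 · 0.052 = 0.0339211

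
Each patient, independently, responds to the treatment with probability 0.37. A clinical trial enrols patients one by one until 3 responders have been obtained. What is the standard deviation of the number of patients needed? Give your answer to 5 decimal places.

Y = total patients until the third success; negative binomial with r=3, p=0.37.
SD(Y) = √[r(1−p)/p²] = √(13.8056976) = 3.7156019

3.71560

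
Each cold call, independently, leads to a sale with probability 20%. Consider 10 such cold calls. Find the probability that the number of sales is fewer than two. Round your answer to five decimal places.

X ~ Binomial(10, 0.20); P(X ≤ 1) = Σ C(10,k) p^k (1−p)^(10−k) over k:
  k=0: C(10,0)·0.20^0·0.80^10 = 0.1073742
  k=1: C(10,1)·0.20^1·0.80^9 = 0.2684355
Total = 0.3758096

0.37581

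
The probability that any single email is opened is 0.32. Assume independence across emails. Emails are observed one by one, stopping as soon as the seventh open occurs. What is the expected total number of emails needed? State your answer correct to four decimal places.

21.8750

Y = total emails until the seventh success; negative binomial with r=7, p=0.32.
E[Y] = r / p = 7 / 0.32 = 21.875000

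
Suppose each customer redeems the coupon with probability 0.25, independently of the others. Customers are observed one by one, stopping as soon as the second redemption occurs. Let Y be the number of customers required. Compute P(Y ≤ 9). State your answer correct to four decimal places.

Finishing within 9 customers ⇔ at least 2 successes in the first 9. With X ~ Binomial(9, 0.25), P(Y ≤ 9) = 1 − P(X ≤ 1).
  k=0: C(9,0)·0.25^0·0.75^9 = 0.075085
  k=1: C(9,1)·0.25^1·0.75^8 = 0.225254
1 − 0.300339 = 0.699661

0.6997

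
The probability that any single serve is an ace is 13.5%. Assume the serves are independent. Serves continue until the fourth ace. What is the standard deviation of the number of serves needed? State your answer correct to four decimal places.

Y = total serves until the fourth success; negative binomial with r=4, p=0.135.
SD(Y) = √[r(1−p)/p²] = √(189.849108) = 13.778574

13.7786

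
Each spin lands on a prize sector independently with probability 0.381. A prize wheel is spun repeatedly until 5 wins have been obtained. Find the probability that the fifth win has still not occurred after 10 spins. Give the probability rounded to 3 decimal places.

0.680

Needing more than 10 spins ⇔ fewer than 5 successes in the first 10. With X ~ Binomial(10, 0.381), P(Y > 10) = P(X ≤ 4).
  k=0: C(10,0)·0.381^0·0.619^10 = 0.00826
  k=1: C(10,1)·0.381^1·0.619^9 = 0.05083
  k=2: C(10,2)·0.381^2·0.619^8 = 0.14080
  k=3: C(10,3)·0.381^3·0.619^7 = 0.23110
  k=4: C(10,4)·0.381^4·0.619^6 = 0.24892
P(X ≤ 4) = 0.67990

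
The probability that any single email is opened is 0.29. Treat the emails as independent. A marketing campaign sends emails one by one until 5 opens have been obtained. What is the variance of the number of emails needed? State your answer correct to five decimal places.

42.21165

Y = total emails until the fifth success; negative binomial with r=5, p=0.29.
Var(Y) = r(1−p)/p² = 5·0.71 / 0.29² = 42.2116528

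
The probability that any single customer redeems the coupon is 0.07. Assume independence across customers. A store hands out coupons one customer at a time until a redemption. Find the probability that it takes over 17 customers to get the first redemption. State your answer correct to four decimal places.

0.2912

Y = number of customers to the first success; geometric, p = 0.07.
P(Y > 17) = P(first 17 all fail) = (1−p)^17 = 0.291213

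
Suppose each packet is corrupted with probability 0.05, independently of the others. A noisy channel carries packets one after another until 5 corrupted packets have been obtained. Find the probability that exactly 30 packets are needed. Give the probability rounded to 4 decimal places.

Y = trial on which the fifth success occurs; negative binomial, r=5, p=0.05.
P(Y=30) = C(29,4) · p^5 · (1−p)^25
= 23751 · 3.125e-07 · 0.27739 = 0.002059

0.0021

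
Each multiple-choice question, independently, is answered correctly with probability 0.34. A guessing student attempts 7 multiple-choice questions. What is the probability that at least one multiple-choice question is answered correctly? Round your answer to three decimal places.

0.945

P(at least one) = 1 − P(none) = 1 − (1 − 0.34)^7
= 1 − 0.05455 = 0.94545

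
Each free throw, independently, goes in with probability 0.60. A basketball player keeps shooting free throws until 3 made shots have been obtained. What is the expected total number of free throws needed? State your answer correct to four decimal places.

Y = total free throws until the third success; negative binomial with r=3, p=0.60.
E[Y] = r / p = 3 / 0.60 = 5.000000

5.0000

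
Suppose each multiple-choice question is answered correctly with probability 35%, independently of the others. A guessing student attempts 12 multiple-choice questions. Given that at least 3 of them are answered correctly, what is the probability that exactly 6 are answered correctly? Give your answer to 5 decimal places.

0.15094

X ~ Binomial(12, 0.35). Want P(X=6 | X≥3) = P(X=6) / P(X≥3).
P(X=6) = C(12,6)·0.35^6·0.65^6 = 0.1281033
P(X≥3) = 1 − 0.0056880 − 0.0367533 − 0.1088463 = 0.8487124
Ratio = 0.1281033 / 0.8487124 = 0.1509384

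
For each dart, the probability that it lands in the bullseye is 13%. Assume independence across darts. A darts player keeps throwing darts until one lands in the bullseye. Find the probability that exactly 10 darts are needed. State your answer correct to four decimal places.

Geometric (trials to first success), p = 0.13.
P(Y = 10) = (1−p)^9 · p = 0.28554 · 0.13 = 0.037121

0.0371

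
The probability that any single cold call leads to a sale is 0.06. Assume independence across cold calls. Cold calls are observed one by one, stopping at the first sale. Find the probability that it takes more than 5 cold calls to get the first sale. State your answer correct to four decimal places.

Y = number of cold calls to the first success; geometric, p = 0.06.
P(Y > 5) = P(first 5 all fail) = (1−p)^5 = 0.733904

0.7339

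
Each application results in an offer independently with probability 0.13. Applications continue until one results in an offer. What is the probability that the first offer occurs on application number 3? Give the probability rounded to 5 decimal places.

Geometric (trials to first success), p = 0.13.
P(Y = 3) = (1−p)^2 · p = 0.7569 · 0.13 = 0.0983970

0.09840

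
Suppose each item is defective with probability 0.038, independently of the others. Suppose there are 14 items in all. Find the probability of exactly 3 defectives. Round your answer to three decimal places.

0.013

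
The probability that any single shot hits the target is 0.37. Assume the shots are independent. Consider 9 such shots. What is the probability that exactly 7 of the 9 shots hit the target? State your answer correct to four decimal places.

X ~ Binomial(n=9, p=0.37).
P(X=7) = C(9,7) · p^7 · (1−p)^2
= 36 · 0.00094932 · 0.3969 = 0.013564

0.0136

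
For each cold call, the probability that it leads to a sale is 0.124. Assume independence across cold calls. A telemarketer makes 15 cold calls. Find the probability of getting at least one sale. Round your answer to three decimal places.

0.863

P(at least one) = 1 − P(none) = 1 − (1 − 0.124)^15
= 1 − 0.13727 = 0.86273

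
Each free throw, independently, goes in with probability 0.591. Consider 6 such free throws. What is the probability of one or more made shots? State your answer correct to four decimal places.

P(at least one) = 1 − P(none) = 1 − (1 − 0.591)^6
= 1 − 0.004681 = 0.995319

0.9953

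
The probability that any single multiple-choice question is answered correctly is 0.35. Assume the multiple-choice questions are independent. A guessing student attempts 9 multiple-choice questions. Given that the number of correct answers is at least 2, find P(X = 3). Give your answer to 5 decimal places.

X ~ Binomial(9, 0.35). Want P(X=3 | X≥2) = P(X=3) / P(X≥2).
P(X=3) = C(9,3)·0.35^3·0.65^6 = 0.2716211
P(X≥2) = 1 − 0.0207119 − 0.1003731 = 0.8789150
Ratio = 0.2716211 / 0.8789150 = 0.3090414

0.30904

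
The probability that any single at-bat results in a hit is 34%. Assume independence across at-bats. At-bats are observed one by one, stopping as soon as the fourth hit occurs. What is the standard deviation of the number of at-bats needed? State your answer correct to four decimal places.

4.7788

Y = total at-bats until the fourth success; negative binomial with r=4, p=0.34.
SD(Y) = √[r(1−p)/p²] = √(22.837370) = 4.778846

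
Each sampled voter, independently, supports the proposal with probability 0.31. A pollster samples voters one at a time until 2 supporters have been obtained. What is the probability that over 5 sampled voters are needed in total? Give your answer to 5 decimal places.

0.50774

Needing more than 5 sampled voters ⇔ fewer than 2 successes in the first 5. With X ~ Binomial(5, 0.31), P(Y > 5) = P(X ≤ 1).
  k=0: C(5,0)·0.31^0·0.69^5 = 0.1564031
  k=1: C(5,1)·0.31^1·0.69^4 = 0.3513404
P(X ≤ 1) = 0.5077435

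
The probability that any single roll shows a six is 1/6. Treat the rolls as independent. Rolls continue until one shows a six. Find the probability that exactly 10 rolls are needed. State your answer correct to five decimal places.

0.03230

Geometric (trials to first success), p = 0.166667.
P(Y = 10) = (1−p)^9 · p = 0.19381 · 0.166667 = 0.0323011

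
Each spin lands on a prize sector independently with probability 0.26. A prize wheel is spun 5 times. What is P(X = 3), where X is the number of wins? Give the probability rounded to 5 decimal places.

X ~ Binomial(n=5, p=0.26).
P(X=3) = C(5,3) · p^3 · (1−p)^2
= 10 · 0.017576 · 0.5476 = 0.0962462

0.09625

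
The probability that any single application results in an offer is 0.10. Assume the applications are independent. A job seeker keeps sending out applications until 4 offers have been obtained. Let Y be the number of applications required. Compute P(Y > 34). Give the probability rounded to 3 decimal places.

0.554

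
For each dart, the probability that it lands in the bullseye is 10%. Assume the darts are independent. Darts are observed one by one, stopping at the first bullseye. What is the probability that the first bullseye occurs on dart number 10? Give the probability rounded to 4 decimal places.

0.0387

Geometric (trials to first success), p = 0.10.
P(Y = 10) = (1−p)^9 · p = 0.38742 · 0.10 = 0.038742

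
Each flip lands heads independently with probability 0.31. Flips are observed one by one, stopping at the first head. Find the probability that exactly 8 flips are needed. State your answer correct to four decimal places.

0.0231

Geometric (trials to first success), p = 0.31.
P(Y = 8) = (1−p)^7 · p = 0.074464 · 0.31 = 0.023084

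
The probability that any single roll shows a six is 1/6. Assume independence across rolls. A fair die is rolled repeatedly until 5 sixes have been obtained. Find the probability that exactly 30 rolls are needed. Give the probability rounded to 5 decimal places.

0.03202

Y = trial on which the fifth success occurs; negative binomial, r=5, p=0.166667.
P(Y=30) = C(29,4) · p^5 · (1−p)^25
= 23751 · 0.0001286 · 0.010483 = 0.0320180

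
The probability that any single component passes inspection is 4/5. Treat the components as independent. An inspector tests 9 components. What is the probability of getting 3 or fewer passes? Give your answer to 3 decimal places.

0.003

X ~ Binomial(9, 0.80); P(X ≤ 3) = Σ C(9,k) p^k (1−p)^(9−k) over k:
  k=0: C(9,0)·0.80^0·0.20^9 = 0.00000
  k=1: C(9,1)·0.80^1·0.20^8 = 0.00002
  k=2: C(9,2)·0.80^2·0.20^7 = 0.00029
  k=3: C(9,3)·0.80^3·0.20^6 = 0.00275
Total = 0.00307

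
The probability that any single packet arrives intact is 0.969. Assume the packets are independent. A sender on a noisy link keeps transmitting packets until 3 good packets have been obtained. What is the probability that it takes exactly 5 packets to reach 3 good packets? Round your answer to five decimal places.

Y = trial on which the third success occurs; negative binomial, r=3, p=0.969.
P(Y=5) = C(4,2) · p^3 · (1−p)^2
= 6 · 0.90985 · 0.000961 = 0.0052462

0.00525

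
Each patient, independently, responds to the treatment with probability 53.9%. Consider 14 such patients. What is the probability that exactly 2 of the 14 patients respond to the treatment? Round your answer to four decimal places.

0.0024

X ~ Binomial(n=14, p=0.539).
P(X=2) = C(14,2) · p^2 · (1−p)^12
= 91 · 0.29052 · 9.2132e-05 = 0.002436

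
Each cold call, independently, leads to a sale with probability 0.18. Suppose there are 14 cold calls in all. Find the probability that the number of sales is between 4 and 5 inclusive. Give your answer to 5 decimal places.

X ~ Binomial(14, 0.18); P(4 ≤ X ≤ 5) = Σ C(14,k) p^k (1−p)^(14−k) over k:
  k=4: C(14,4)·0.18^4·0.82^10 = 0.1444317
  k=5: C(14,5)·0.18^5·0.82^9 = 0.0634091
Total = 0.2078408

0.20784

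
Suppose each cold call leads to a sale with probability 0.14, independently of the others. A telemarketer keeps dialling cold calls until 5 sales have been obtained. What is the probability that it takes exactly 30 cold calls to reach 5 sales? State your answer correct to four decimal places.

Y = trial on which the fifth success occurs; negative binomial, r=5, p=0.14.
P(Y=30) = C(29,4) · p^5 · (1−p)^25
= 23751 · 5.3782e-05 · 0.023039 = 0.029430

0.0294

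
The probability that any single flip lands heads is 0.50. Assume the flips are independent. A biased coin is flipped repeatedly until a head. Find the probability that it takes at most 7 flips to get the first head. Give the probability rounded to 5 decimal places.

Y = number of flips to the first success; geometric, p = 0.50.
P(Y ≤ 7) = 1 − (1−p)^7 = 1 − 0.0078125 = 0.9921875

0.99219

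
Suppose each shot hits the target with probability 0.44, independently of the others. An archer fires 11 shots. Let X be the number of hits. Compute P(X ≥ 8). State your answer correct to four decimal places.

X ~ Binomial(11, 0.44); P(X ≥ 8) = Σ C(11,k) p^k (1−p)^(11−k) over k:
  k=8: C(11,8)·0.44^8·0.56^3 = 0.040707
  k=9: C(11,9)·0.44^9·0.56^2 = 0.010661
  k=10: C(11,10)·0.44^10·0.56^1 = 0.001675
  k=11: C(11,11)·0.44^11·0.56^0 = 0.000120
Total = 0.053163

0.0532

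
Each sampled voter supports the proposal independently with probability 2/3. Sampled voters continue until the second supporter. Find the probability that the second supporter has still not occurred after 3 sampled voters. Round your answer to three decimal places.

Needing more than 3 sampled voters ⇔ fewer than 2 successes in the first 3. With X ~ Binomial(3, 0.666667), P(Y > 3) = P(X ≤ 1).
  k=0: C(3,0)·0.666667^0·0.333333^3 = 0.03704
  k=1: C(3,1)·0.666667^1·0.333333^2 = 0.22222
P(X ≤ 1) = 0.25926

0.259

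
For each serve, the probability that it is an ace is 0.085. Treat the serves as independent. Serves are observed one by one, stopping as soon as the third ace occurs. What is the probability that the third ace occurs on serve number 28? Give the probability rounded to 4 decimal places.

0.0234

Y = trial on which the third success occurs; negative binomial, r=3, p=0.085.
P(Y=28) = C(27,2) · p^3 · (1−p)^25
= 351 · 0.00061412 · 0.10852 = 0.023393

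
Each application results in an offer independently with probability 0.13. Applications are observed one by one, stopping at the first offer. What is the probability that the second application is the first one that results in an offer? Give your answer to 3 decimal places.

Geometric (trials to first success), p = 0.13.
P(Y = 2) = (1−p)^1 · p = 0.87 · 0.13 = 0.11310

0.113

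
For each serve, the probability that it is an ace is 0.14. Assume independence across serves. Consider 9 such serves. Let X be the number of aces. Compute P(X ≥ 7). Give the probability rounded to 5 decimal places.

X ~ Binomial(9, 0.14); P(X ≥ 7) = Σ C(9,k) p^k (1−p)^(9−k) over k:
  k=7: C(9,7)·0.14^7·0.86^2 = 0.0000281
  k=8: C(9,8)·0.14^8·0.86^1 = 0.0000011
  k=9: C(9,9)·0.14^9·0.86^0 = 0.0000000
Total = 0.0000292

0.00003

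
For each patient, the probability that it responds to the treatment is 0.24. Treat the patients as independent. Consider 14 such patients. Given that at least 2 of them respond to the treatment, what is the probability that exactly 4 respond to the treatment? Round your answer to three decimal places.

X ~ Binomial(14, 0.24). Want P(X=4 | X≥2) = P(X=4) / P(X≥2).
P(X=4) = C(14,4)·0.24^4·0.76^10 = 0.21351
P(X≥2) = 1 − 0.02145 − 0.09482 = 0.88373
Ratio = 0.21351 / 0.88373 = 0.24160

0.242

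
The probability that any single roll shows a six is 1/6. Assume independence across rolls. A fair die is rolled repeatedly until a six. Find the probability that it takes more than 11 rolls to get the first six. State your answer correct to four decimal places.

0.1346

Y = number of rolls to the first success; geometric, p = 0.166667.
P(Y > 11) = P(first 11 all fail) = (1−p)^11 = 0.134588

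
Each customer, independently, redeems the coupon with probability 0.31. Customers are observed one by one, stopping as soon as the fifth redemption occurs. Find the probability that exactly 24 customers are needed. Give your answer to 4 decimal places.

Y = trial on which the fifth success occurs; negative binomial, r=5, p=0.31.
P(Y=24) = C(23,4) · p^5 · (1−p)^19
= 8855 · 0.0028629 · 0.00086723 = 0.021985

0.0220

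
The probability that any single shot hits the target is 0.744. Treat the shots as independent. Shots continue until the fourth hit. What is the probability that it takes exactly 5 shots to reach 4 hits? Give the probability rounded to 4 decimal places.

Y = trial on which the fourth success occurs; negative binomial, r=4, p=0.744.
P(Y=5) = C(4,3) · p^4 · (1−p)^1
= 4 · 0.3064 · 0.256 = 0.313756

0.3138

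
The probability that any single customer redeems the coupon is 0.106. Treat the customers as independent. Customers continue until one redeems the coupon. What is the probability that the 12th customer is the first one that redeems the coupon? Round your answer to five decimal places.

Geometric (trials to first success), p = 0.106.
P(Y = 12) = (1−p)^11 · p = 0.29155 · 0.106 = 0.0309043

0.03090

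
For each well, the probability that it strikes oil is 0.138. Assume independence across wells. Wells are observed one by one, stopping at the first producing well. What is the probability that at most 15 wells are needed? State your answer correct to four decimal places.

Y = number of wells to the first success; geometric, p = 0.138.
P(Y ≤ 15) = 1 − (1−p)^15 = 1 − 0.107798 = 0.892202

0.8922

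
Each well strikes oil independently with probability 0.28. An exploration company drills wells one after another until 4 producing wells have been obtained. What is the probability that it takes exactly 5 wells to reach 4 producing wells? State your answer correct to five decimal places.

Y = trial on which the fourth success occurs; negative binomial, r=4, p=0.28.
P(Y=5) = C(4,3) · p^4 · (1−p)^1
= 4 · 0.0061466 · 0.72 = 0.0177021

0.01770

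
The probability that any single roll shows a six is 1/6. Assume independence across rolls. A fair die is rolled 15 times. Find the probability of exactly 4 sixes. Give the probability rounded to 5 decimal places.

0.14175

X ~ Binomial(n=15, p=0.166667).
P(X=4) = C(15,4) · p^4 · (1−p)^11
= 1365 · 0.0007716 · 0.13459 = 0.1417535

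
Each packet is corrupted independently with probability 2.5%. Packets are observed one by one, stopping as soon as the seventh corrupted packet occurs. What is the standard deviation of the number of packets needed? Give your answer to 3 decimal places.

104.499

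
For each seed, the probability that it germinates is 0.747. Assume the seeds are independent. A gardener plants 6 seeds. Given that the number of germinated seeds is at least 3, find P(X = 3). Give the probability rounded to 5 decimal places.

0.14051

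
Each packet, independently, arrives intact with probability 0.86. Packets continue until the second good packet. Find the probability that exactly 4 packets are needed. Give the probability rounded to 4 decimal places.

0.0435

Y = trial on which the second success occurs; negative binomial, r=2, p=0.86.
P(Y=4) = C(3,1) · p^2 · (1−p)^2
= 3 · 0.7396 · 0.0196 = 0.043488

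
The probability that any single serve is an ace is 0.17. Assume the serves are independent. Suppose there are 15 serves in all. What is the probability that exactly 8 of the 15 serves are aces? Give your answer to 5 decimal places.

X ~ Binomial(n=15, p=0.17).
P(X=8) = C(15,8) · p^8 · (1−p)^7
= 6435 · 6.9758e-07 · 0.27136 = 0.0012181

0.00122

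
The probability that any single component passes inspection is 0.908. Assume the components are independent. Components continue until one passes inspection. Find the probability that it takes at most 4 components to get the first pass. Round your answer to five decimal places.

0.99993

Y = number of components to the first success; geometric, p = 0.908.
P(Y ≤ 4) = 1 − (1−p)^4 = 1 − 0.0000716 = 0.9999284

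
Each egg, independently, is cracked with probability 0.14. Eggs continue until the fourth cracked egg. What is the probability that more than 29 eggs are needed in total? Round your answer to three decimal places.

Needing more than 29 eggs ⇔ fewer than 4 successes in the first 29. With X ~ Binomial(29, 0.14), P(Y > 29) = P(X ≤ 3).
  k=0: C(29,0)·0.14^0·0.86^29 = 0.01260
  k=1: C(29,1)·0.14^1·0.86^28 = 0.05950
  k=2: C(29,2)·0.14^2·0.86^27 = 0.13559
  k=3: C(29,3)·0.14^3·0.86^26 = 0.19866
P(X ≤ 3) = 0.40635

0.406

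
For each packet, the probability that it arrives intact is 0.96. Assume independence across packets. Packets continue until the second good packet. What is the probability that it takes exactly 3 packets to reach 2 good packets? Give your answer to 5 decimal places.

0.07373

Y = trial on which the second success occurs; negative binomial, r=2, p=0.96.
P(Y=3) = C(2,1) · p^2 · (1−p)^1
= 2 · 0.9216 · 0.04 = 0.0737280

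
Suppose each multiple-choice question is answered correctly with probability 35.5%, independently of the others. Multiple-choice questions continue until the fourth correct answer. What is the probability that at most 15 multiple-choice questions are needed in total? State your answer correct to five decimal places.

0.83733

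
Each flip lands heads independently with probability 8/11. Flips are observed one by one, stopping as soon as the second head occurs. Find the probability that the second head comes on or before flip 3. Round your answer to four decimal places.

0.8174

Finishing within 3 flips ⇔ at least 2 successes in the first 3. With X ~ Binomial(3, 0.727273), P(Y ≤ 3) = 1 − P(X ≤ 1).
  k=0: C(3,0)·0.727273^0·0.272727^3 = 0.020285
  k=1: C(3,1)·0.727273^1·0.272727^2 = 0.162284
1 − 0.182569 = 0.817431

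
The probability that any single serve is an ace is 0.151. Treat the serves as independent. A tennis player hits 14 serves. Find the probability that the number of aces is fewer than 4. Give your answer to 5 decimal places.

0.85082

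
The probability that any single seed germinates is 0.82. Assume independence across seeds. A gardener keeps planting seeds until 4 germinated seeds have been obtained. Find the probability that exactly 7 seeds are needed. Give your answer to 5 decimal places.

Y = trial on which the fourth success occurs; negative binomial, r=4, p=0.82.
P(Y=7) = C(6,3) · p^4 · (1−p)^3
= 20 · 0.45212 · 0.005832 = 0.0527355

0.05274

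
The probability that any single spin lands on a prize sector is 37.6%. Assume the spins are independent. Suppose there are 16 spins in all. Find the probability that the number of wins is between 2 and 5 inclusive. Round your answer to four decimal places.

0.3979

X ~ Binomial(16, 0.376); P(2 ≤ X ≤ 5) = Σ C(16,k) p^k (1−p)^(16−k) over k:
  k=2: C(16,2)·0.376^2·0.624^14 = 0.023022
  k=3: C(16,3)·0.376^3·0.624^13 = 0.064737
  k=4: C(16,4)·0.376^4·0.624^12 = 0.126776
  k=5: C(16,5)·0.376^5·0.624^11 = 0.183338
Total = 0.397873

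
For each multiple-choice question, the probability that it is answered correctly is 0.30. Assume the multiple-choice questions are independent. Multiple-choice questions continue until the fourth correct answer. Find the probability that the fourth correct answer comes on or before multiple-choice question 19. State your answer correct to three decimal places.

Finishing within 19 multiple-choice questions ⇔ at least 4 successes in the first 19. With X ~ Binomial(19, 0.30), P(Y ≤ 19) = 1 − P(X ≤ 3).
  k=0: C(19,0)·0.30^0·0.70^19 = 0.00114
  k=1: C(19,1)·0.30^1·0.70^18 = 0.00928
  k=2: C(19,2)·0.30^2·0.70^17 = 0.03580
  k=3: C(19,3)·0.30^3·0.70^16 = 0.08695
1 − 0.13317 = 0.86683

0.867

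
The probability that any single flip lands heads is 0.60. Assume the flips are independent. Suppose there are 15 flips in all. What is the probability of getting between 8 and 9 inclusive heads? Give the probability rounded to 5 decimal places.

0.38368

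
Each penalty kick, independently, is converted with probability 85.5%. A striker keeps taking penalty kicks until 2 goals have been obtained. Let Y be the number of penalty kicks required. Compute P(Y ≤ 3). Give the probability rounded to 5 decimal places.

Finishing within 3 penalty kicks ⇔ at least 2 successes in the first 3. With X ~ Binomial(3, 0.855), P(Y ≤ 3) = 1 − P(X ≤ 1).
  k=0: C(3,0)·0.855^0·0.145^3 = 0.0030486
  k=1: C(3,1)·0.855^1·0.145^2 = 0.0539291
1 − 0.0569778 = 0.9430222

0.94302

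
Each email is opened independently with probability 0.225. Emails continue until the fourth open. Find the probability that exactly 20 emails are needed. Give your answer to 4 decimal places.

Y = trial on which the fourth success occurs; negative binomial, r=4, p=0.225.
P(Y=20) = C(19,3) · p^4 · (1−p)^16
= 969 · 0.0025629 · 0.016937 = 0.042061

0.0421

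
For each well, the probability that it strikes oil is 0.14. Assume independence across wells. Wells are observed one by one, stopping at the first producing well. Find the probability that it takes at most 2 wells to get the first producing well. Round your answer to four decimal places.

Y = number of wells to the first success; geometric, p = 0.14.
P(Y ≤ 2) = 1 − (1−p)^2 = 1 − 0.739600 = 0.260400

0.2604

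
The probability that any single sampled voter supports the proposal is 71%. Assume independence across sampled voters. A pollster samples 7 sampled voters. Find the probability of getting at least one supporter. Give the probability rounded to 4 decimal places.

0.9998

P(at least one) = 1 − P(none) = 1 − (1 − 0.71)^7
= 1 − 0.000172 = 0.999828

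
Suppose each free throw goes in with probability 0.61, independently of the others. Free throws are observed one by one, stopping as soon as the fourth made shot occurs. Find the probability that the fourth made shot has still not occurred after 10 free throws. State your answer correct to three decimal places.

0.048

Needing more than 10 free throws ⇔ fewer than 4 successes in the first 10. With X ~ Binomial(10, 0.61), P(Y > 10) = P(X ≤ 3).
  k=0: C(10,0)·0.61^0·0.39^10 = 0.00008
  k=1: C(10,1)·0.61^1·0.39^9 = 0.00127
  k=2: C(10,2)·0.61^2·0.39^8 = 0.00896
  k=3: C(10,3)·0.61^3·0.39^7 = 0.03738
P(X ≤ 3) = 0.04769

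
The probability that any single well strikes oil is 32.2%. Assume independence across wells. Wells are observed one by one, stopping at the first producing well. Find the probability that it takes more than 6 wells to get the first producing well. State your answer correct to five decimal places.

0.09714

Y = number of wells to the first success; geometric, p = 0.322.
P(Y > 6) = P(first 6 all fail) = (1−p)^6 = 0.0971355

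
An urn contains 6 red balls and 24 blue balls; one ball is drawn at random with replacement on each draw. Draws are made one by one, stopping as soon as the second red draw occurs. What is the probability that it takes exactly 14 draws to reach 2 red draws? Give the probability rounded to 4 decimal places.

Y = trial on which the second success occurs; negative binomial, r=2, p=0.20.
P(Y=14) = C(13,1) · p^2 · (1−p)^12
= 13 · 0.04 · 0.068719 = 0.035734

0.0357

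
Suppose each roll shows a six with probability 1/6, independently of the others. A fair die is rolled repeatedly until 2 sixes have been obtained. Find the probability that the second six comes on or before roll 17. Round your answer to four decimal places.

0.8017

Finishing within 17 rolls ⇔ at least 2 successes in the first 17. With X ~ Binomial(17, 0.166667), P(Y ≤ 17) = 1 − P(X ≤ 1).
  k=0: C(17,0)·0.166667^0·0.833333^17 = 0.045073
  k=1: C(17,1)·0.166667^1·0.833333^16 = 0.153249
1 − 0.198322 = 0.801678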